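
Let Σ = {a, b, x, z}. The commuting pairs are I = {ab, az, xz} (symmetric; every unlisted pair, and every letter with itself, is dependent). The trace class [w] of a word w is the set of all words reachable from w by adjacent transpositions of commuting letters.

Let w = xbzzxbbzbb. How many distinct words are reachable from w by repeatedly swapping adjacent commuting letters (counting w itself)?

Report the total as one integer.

drop 0:x onto floor
drop 1:b onto {0:x}
drop 2:z onto {1:b}
drop 3:z onto {2:z}
drop 4:x onto {1:b}
drop 5:b onto {3:z, 4:x}
drop 6:b onto {5:b}
drop 7:z onto {6:b}
drop 8:b onto {7:z}
drop 9:b onto {8:b}
ground layer = {0:x}
drop-orders for the pieces not yet dropped (sum over which currently-grounded one goes next):
  1 to go: {9} 1
  2 to go: {8,9} 1
  3 to go: {7,8,9} 1
  4 to go: {6,7,8,9} 1
  5 to go: {5,6,7,8,9} 1
  6 to go: {3,5,6,7,8,9} 1  {4,5,6,7,8,9} 1
  7 to go: {2,3,5,6,7,8,9} 1  {3,4,5,6,7,8,9} 2
  8 to go: {2,3,4,5,6,7,8,9} 3
  if 0:x drops first: 3 orders

3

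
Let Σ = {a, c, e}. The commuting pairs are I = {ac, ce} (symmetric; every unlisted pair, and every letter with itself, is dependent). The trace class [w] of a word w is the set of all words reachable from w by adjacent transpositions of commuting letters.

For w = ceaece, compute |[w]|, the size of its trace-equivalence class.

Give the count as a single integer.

15

#0=c has no predecessor
#1=e has no predecessor
#2=a depends on [1:e]
#3=e depends on [2:a]
#4=c depends on [0:c]
#5=e depends on [3:e]
sources: [0:c, 1:e]
N(rest) = Σ N(rest − s) over sources s of rest; N(one piece) = 1:
  size 1 → [4]=1  [5]=1
  size 2 → [0,4]=1  [3,5]=1  [4,5]=2
  size 3 → [0,4,5]=3  [2,3,5]=1  [3,4,5]=3
  size 4 → [0,3,4,5]=6  [1,2,3,5]=1  [2,3,4,5]=4
  first=0(c) contributes 5
  first=1(e) contributes 10
|[w]| = 15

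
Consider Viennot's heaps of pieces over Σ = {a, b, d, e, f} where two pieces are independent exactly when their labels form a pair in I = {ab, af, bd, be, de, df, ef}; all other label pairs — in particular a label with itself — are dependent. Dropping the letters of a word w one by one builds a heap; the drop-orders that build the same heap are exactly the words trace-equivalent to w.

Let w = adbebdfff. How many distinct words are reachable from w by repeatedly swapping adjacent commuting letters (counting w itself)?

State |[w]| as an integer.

0(a) covers ∅
1(d) covers 0:a
2(b) covers ∅
3(e) covers 0:a
4(b) covers 2:b
5(d) covers 1:d
6(f) covers 4:b
7(f) covers 6:f
8(f) covers 7:f
floor of heap: 0:a, 2:b
completions by unplaced set U, small U first (add the entries for U minus each lowest piece of U):
  |U|=1: {3}:1  {5}:1  {8}:1
  |U|=2: {1,5}:1  {3,5}:2  {3,8}:2  {5,8}:2  {7,8}:1
  |U|=3: {1,3,5}:3  {1,5,8}:3  {3,5,8}:6  {3,7,8}:3  {5,7,8}:3  {6,7,8}:1
  |U|=4: {0,1,3,5}:3  {1,3,5,8}:12  {1,5,7,8}:6  {3,5,7,8}:12  {3,6,7,8}:4  {4,6,7,8}:1  {5,6,7,8}:4
  |U|=5: {0,1,3,5,8}:15  {1,3,5,7,8}:30  {1,5,6,7,8}:10  {2,4,6,7,8}:1  {3,4,6,7,8}:5  {3,5,6,7,8}:20  {4,5,6,7,8}:5
  |U|=6: {0,1,3,5,7,8}:45  {1,3,5,6,7,8}:60  {1,4,5,6,7,8}:15  {2,3,4,6,7,8}:6  {2,4,5,6,7,8}:6  {3,4,5,6,7,8}:30
  |U|=7: {0,1,3,5,6,7,8}:105  {1,2,4,5,6,7,8}:21  {1,3,4,5,6,7,8}:105  {2,3,4,5,6,7,8}:42
  start at 0(a): 168
  start at 2(b): 210
sum over floor = 378

378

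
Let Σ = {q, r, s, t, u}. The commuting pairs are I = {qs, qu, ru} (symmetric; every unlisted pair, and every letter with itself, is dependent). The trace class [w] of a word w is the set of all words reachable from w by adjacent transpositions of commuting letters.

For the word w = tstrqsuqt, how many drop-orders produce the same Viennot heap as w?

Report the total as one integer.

6

0(t) covers ∅
1(s) covers 0:t
2(t) covers 1:s
3(r) covers 2:t
4(q) covers 3:r
5(s) covers 3:r
6(u) covers 5:s
7(q) covers 4:q
8(t) covers 6:u, 7:q
floor of heap: 0:t
completions by unplaced set U, small U first (add the entries for U minus each lowest piece of U):
  |U|=1: {8}:1
  |U|=2: {6,8}:1  {7,8}:1
  |U|=3: {4,7,8}:1  {5,6,8}:1  {6,7,8}:2
  |U|=4: {4,6,7,8}:3  {5,6,7,8}:3
  |U|=5: {4,5,6,7,8}:6
  |U|=6: {3,4,5,6,7,8}:6
  |U|=7: {2,3,4,5,6,7,8}:6
  start at 0(t): 6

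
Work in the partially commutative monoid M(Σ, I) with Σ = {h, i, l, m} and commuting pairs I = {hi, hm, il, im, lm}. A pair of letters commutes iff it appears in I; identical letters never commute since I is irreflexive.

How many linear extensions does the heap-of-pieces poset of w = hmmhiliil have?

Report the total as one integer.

drop 0:h onto floor
drop 1:m onto floor
drop 2:m onto {1:m}
drop 3:h onto {0:h}
drop 4:i onto floor
drop 5:l onto {3:h}
drop 6:i onto {4:i}
drop 7:i onto {6:i}
drop 8:l onto {5:l}
ground layer = {0:h, 1:m, 4:i}
drop-orders for the pieces not yet dropped (sum over which currently-grounded one goes next):
  1 to go: {2} 1  {7} 1  {8} 1
  2 to go: {1,2} 1  {2,7} 2  {2,8} 2  {5,8} 1  {6,7} 1  {7,8} 2
  3 to go: {1,2,7} 3  {1,2,8} 3  {2,5,8} 3  {2,6,7} 3  {2,7,8} 6  {3,5,8} 1  {4,6,7} 1  {5,7,8} 3  {6,7,8} 3
  4 to go: {0,3,5,8} 1  {1,2,5,8} 6  {1,2,6,7} 6  {1,2,7,8} 12  {2,3,5,8} 4  {2,4,6,7} 4  {2,5,7,8} 12  {2,6,7,8} 12  {3,5,7,8} 4  {4,6,7,8} 4  {5,6,7,8} 6
  5 to go: {0,2,3,5,8} 5  {0,3,5,7,8} 5  {1,2,3,5,8} 10  {1,2,4,6,7} 10  {1,2,5,7,8} 30  {1,2,6,7,8} 30  {2,3,5,7,8} 20  {2,4,6,7,8} 20  {2,5,6,7,8} 30  {3,5,6,7,8} 10  {4,5,6,7,8} 10
  6 to go: {0,1,2,3,5,8} 15  {0,2,3,5,7,8} 30  {0,3,5,6,7,8} 15  {1,2,3,5,7,8} 60  {1,2,4,6,7,8} 60  {1,2,5,6,7,8} 90  {2,3,5,6,7,8} 60  {2,4,5,6,7,8} 60  {3,4,5,6,7,8} 20
  7 to go: {0,1,2,3,5,7,8} 105  {0,2,3,5,6,7,8} 105  {0,3,4,5,6,7,8} 35  {1,2,3,5,6,7,8} 210  {1,2,4,5,6,7,8} 210  {2,3,4,5,6,7,8} 140
  if 0:h drops first: 560 orders
  if 1:m drops first: 280 orders
  if 4:i drops first: 420 orders
heap linearizations: 1260

1260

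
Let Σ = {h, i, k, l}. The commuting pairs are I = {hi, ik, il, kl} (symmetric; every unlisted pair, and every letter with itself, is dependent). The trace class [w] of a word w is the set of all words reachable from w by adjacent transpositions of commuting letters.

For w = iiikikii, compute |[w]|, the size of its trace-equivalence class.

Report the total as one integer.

28

piece 0:i — minimal
piece 1:i rests on {0:i}
piece 2:i rests on {1:i}
piece 3:k — minimal
piece 4:i rests on {2:i}
piece 5:k rests on {3:k}
piece 6:i rests on {4:i}
piece 7:i rests on {6:i}
minimal pieces: {0:i, 3:k}
ways to finish when only these pieces remain (= sum over removing one remaining piece with nothing left below it):
  1 left: {5}→1  {7}→1
  2 left: {3,5}→1  {5,7}→2  {6,7}→1
  3 left: {3,5,7}→3  {4,6,7}→1  {5,6,7}→3
  4 left: {2,4,6,7}→1  {3,5,6,7}→6  {4,5,6,7}→4
  5 left: {1,2,4,6,7}→1  {2,4,5,6,7}→5  {3,4,5,6,7}→10
  6 left: {0,1,2,4,6,7}→1  {1,2,4,5,6,7}→6  {2,3,4,5,6,7}→15
  placing 0:i first → 21 extensions
  placing 3:k first → 7 extensions
total linear extensions = 28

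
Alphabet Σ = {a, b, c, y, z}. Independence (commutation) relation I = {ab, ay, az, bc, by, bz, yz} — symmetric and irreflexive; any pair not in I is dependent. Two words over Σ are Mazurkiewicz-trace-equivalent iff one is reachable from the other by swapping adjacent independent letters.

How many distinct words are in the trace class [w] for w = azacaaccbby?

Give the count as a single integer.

0(a) covers ∅
1(z) covers ∅
2(a) covers 0:a
3(c) covers 1:z, 2:a
4(a) covers 3:c
5(a) covers 4:a
6(c) covers 5:a
7(c) covers 6:c
8(b) covers ∅
9(b) covers 8:b
10(y) covers 7:c
floor of heap: 0:a, 1:z, 8:b
completions by unplaced set U, small U first (add the entries for U minus each lowest piece of U):
  |U|=1: {9}:1  {10}:1
  |U|=2: {7,10}:1  {8,9}:1  {9,10}:2
  |U|=3: {6,7,10}:1  {7,9,10}:3  {8,9,10}:3
  |U|=4: {5,6,7,10}:1  {6,7,9,10}:4  {7,8,9,10}:6
  |U|=5: {4,5,6,7,10}:1  {5,6,7,9,10}:5  {6,7,8,9,10}:10
  |U|=6: {3,4,5,6,7,10}:1  {4,5,6,7,9,10}:6  {5,6,7,8,9,10}:15
  |U|=7: {1,3,4,5,6,7,10}:1  {2,3,4,5,6,7,10}:1  {3,4,5,6,7,9,10}:7  {4,5,6,7,8,9,10}:21
  |U|=8: {0,2,3,4,5,6,7,10}:1  {1,2,3,4,5,6,7,10}:2  {1,3,4,5,6,7,9,10}:8  {2,3,4,5,6,7,9,10}:8  {3,4,5,6,7,8,9,10}:28
  |U|=9: {0,1,2,3,4,5,6,7,10}:3  {0,2,3,4,5,6,7,9,10}:9  {1,2,3,4,5,6,7,9,10}:18  {1,3,4,5,6,7,8,9,10}:36  {2,3,4,5,6,7,8,9,10}:36
  start at 0(a): 90
  start at 1(z): 45
  start at 8(b): 30
sum over floor = 165

165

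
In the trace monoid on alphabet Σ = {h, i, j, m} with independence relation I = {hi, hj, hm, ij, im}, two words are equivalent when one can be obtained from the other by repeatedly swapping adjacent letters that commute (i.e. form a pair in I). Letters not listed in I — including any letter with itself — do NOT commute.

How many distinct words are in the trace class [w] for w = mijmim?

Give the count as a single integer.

piece 0:m — minimal
piece 1:i — minimal
piece 2:j rests on {0:m}
piece 3:m rests on {2:j}
piece 4:i rests on {1:i}
piece 5:m rests on {3:m}
minimal pieces: {0:m, 1:i}
ways to finish when only these pieces remain (= sum over removing one remaining piece with nothing left below it):
  1 left: {4}→1  {5}→1
  2 left: {1,4}→1  {3,5}→1  {4,5}→2
  3 left: {1,4,5}→3  {2,3,5}→1  {3,4,5}→3
  4 left: {0,2,3,5}→1  {1,3,4,5}→6  {2,3,4,5}→4
  placing 0:m first → 10 extensions
  placing 1:i first → 5 extensions
total linear extensions = 15

15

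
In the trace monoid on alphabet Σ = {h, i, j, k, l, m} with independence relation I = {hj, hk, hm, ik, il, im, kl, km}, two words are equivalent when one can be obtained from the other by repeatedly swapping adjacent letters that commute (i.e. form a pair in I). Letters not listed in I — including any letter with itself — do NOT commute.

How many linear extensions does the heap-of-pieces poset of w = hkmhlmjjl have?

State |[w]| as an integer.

18

drop 0:h onto floor
drop 1:k onto floor
drop 2:m onto floor
drop 3:h onto {0:h}
drop 4:l onto {2:m, 3:h}
drop 5:m onto {4:l}
drop 6:j onto {1:k, 5:m}
drop 7:j onto {6:j}
drop 8:l onto {7:j}
ground layer = {0:h, 1:k, 2:m}
drop-orders for the pieces not yet dropped (sum over which currently-grounded one goes next):
  1 to go: {8} 1
  2 to go: {7,8} 1
  3 to go: {6,7,8} 1
  4 to go: {1,6,7,8} 1  {5,6,7,8} 1
  5 to go: {1,5,6,7,8} 2  {4,5,6,7,8} 1
  6 to go: {1,4,5,6,7,8} 3  {2,4,5,6,7,8} 1  {3,4,5,6,7,8} 1
  7 to go: {0,3,4,5,6,7,8} 1  {1,2,4,5,6,7,8} 4  {1,3,4,5,6,7,8} 4  {2,3,4,5,6,7,8} 2
  if 0:h drops first: 10 orders
  if 1:k drops first: 3 orders
  if 2:m drops first: 5 orders
heap linearizations: 18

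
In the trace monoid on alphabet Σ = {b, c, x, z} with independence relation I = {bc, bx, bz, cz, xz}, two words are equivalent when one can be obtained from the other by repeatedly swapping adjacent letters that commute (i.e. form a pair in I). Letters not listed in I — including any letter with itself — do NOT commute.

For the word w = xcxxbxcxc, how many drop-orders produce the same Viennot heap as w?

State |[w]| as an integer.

piece 0:x — minimal
piece 1:c rests on {0:x}
piece 2:x rests on {1:c}
piece 3:x rests on {2:x}
piece 4:b — minimal
piece 5:x rests on {3:x}
piece 6:c rests on {5:x}
piece 7:x rests on {6:c}
piece 8:c rests on {7:x}
minimal pieces: {0:x, 4:b}
ways to finish when only these pieces remain (= sum over removing one remaining piece with nothing left below it):
  1 left: {4}→1  {8}→1
  2 left: {4,8}→2  {7,8}→1
  3 left: {4,7,8}→3  {6,7,8}→1
  4 left: {4,6,7,8}→4  {5,6,7,8}→1
  5 left: {3,5,6,7,8}→1  {4,5,6,7,8}→5
  6 left: {2,3,5,6,7,8}→1  {3,4,5,6,7,8}→6
  7 left: {1,2,3,5,6,7,8}→1  {2,3,4,5,6,7,8}→7
  placing 0:x first → 8 extensions
  placing 4:b first → 1 extensions
total linear extensions = 9

9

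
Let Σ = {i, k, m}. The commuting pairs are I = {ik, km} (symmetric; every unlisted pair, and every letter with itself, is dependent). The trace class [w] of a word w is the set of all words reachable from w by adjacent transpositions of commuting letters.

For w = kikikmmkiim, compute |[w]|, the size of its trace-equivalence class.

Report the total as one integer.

drop 0:k onto floor
drop 1:i onto floor
drop 2:k onto {0:k}
drop 3:i onto {1:i}
drop 4:k onto {2:k}
drop 5:m onto {3:i}
drop 6:m onto {5:m}
drop 7:k onto {4:k}
drop 8:i onto {6:m}
drop 9:i onto {8:i}
drop 10:m onto {9:i}
ground layer = {0:k, 1:i}
drop-orders for the pieces not yet dropped (sum over which currently-grounded one goes next):
  1 to go: {7} 1  {10} 1
  2 to go: {4,7} 1  {7,10} 2  {9,10} 1
  3 to go: {2,4,7} 1  {4,7,10} 3  {7,9,10} 3  {8,9,10} 1
  4 to go: {0,2,4,7} 1  {2,4,7,10} 4  {4,7,9,10} 6  {6,8,9,10} 1  {7,8,9,10} 4
  5 to go: {0,2,4,7,10} 5  {2,4,7,9,10} 10  {4,7,8,9,10} 10  {5,6,8,9,10} 1  {6,7,8,9,10} 5
  6 to go: {0,2,4,7,9,10} 15  {2,4,7,8,9,10} 20  {3,5,6,8,9,10} 1  {4,6,7,8,9,10} 15  {5,6,7,8,9,10} 6
  7 to go: {0,2,4,7,8,9,10} 35  {1,3,5,6,8,9,10} 1  {2,4,6,7,8,9,10} 35  {3,5,6,7,8,9,10} 7  {4,5,6,7,8,9,10} 21
  8 to go: {0,2,4,6,7,8,9,10} 70  {1,3,5,6,7,8,9,10} 8  {2,4,5,6,7,8,9,10} 56  {3,4,5,6,7,8,9,10} 28
  9 to go: {0,2,4,5,6,7,8,9,10} 126  {1,3,4,5,6,7,8,9,10} 36  {2,3,4,5,6,7,8,9,10} 84
  if 0:k drops first: 120 orders
  if 1:i drops first: 210 orders
heap linearizations: 330

330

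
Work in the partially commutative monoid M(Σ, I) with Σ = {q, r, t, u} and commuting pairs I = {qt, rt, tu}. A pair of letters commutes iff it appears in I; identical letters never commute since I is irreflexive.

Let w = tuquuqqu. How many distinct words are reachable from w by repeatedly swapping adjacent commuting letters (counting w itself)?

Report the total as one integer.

8

piece 0:t — minimal
piece 1:u — minimal
piece 2:q rests on {1:u}
piece 3:u rests on {2:q}
piece 4:u rests on {3:u}
piece 5:q rests on {4:u}
piece 6:q rests on {5:q}
piece 7:u rests on {6:q}
minimal pieces: {0:t, 1:u}
ways to finish when only these pieces remain (= sum over removing one remaining piece with nothing left below it):
  1 left: {0}→1  {7}→1
  2 left: {0,7}→2  {6,7}→1
  3 left: {0,6,7}→3  {5,6,7}→1
  4 left: {0,5,6,7}→4  {4,5,6,7}→1
  5 left: {0,4,5,6,7}→5  {3,4,5,6,7}→1
  6 left: {0,3,4,5,6,7}→6  {2,3,4,5,6,7}→1
  placing 0:t first → 1 extensions
  placing 1:u first → 7 extensions
total linear extensions = 8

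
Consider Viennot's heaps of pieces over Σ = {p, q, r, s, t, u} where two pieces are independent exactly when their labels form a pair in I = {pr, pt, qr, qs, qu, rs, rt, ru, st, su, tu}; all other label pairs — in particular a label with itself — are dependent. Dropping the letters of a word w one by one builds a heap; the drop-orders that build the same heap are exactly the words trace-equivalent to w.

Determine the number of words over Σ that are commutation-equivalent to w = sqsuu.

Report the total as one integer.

0(s) covers ∅
1(q) covers ∅
2(s) covers 0:s
3(u) covers ∅
4(u) covers 3:u
floor of heap: 0:s, 1:q, 3:u
completions by unplaced set U, small U first (add the entries for U minus each lowest piece of U):
  |U|=1: {1}:1  {2}:1  {4}:1
  |U|=2: {0,2}:1  {1,2}:2  {1,4}:2  {2,4}:2  {3,4}:1
  |U|=3: {0,1,2}:3  {0,2,4}:3  {1,2,4}:6  {1,3,4}:3  {2,3,4}:3
  start at 0(s): 12
  start at 1(q): 6
  start at 3(u): 12
sum over floor = 30

30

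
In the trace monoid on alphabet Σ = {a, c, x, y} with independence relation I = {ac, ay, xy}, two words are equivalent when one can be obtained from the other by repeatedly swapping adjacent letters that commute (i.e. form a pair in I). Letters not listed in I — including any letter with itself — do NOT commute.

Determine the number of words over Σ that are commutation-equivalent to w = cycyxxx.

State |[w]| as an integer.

4

0(c) covers ∅
1(y) covers 0:c
2(c) covers 1:y
3(y) covers 2:c
4(x) covers 2:c
5(x) covers 4:x
6(x) covers 5:x
floor of heap: 0:c
completions by unplaced set U, small U first (add the entries for U minus each lowest piece of U):
  |U|=1: {3}:1  {6}:1
  |U|=2: {3,6}:2  {5,6}:1
  |U|=3: {3,5,6}:3  {4,5,6}:1
  |U|=4: {3,4,5,6}:4
  |U|=5: {2,3,4,5,6}:4
  start at 0(c): 4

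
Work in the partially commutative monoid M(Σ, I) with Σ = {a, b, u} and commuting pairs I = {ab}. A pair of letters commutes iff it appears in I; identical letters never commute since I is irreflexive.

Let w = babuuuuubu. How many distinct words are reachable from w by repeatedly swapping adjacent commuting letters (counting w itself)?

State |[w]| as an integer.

3

#0=b has no predecessor
#1=a has no predecessor
#2=b depends on [0:b]
#3=u depends on [1:a, 2:b]
#4=u depends on [3:u]
#5=u depends on [4:u]
#6=u depends on [5:u]
#7=u depends on [6:u]
#8=b depends on [7:u]
#9=u depends on [8:b]
sources: [0:b, 1:a]
N(rest) = Σ N(rest − s) over sources s of rest; N(one piece) = 1:
  size 1 → [9]=1
  size 2 → [8,9]=1
  size 3 → [7,8,9]=1
  size 4 → [6,7,8,9]=1
  size 5 → [5,6,7,8,9]=1
  size 6 → [4,5,6,7,8,9]=1
  size 7 → [3,4,5,6,7,8,9]=1
  size 8 → [1,3,4,5,6,7,8,9]=1  [2,3,4,5,6,7,8,9]=1
  first=0(b) contributes 2
  first=1(a) contributes 1
|[w]| = 3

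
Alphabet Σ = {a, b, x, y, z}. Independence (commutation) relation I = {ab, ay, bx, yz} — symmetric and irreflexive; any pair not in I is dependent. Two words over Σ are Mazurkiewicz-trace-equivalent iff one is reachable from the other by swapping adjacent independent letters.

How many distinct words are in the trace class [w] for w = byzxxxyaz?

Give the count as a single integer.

piece 0:b — minimal
piece 1:y rests on {0:b}
piece 2:z rests on {0:b}
piece 3:x rests on {1:y, 2:z}
piece 4:x rests on {3:x}
piece 5:x rests on {4:x}
piece 6:y rests on {5:x}
piece 7:a rests on {5:x}
piece 8:z rests on {7:a}
minimal pieces: {0:b}
ways to finish when only these pieces remain (= sum over removing one remaining piece with nothing left below it):
  1 left: {6}→1  {8}→1
  2 left: {6,8}→2  {7,8}→1
  3 left: {6,7,8}→3
  4 left: {5,6,7,8}→3
  5 left: {4,5,6,7,8}→3
  6 left: {3,4,5,6,7,8}→3
  7 left: {1,3,4,5,6,7,8}→3  {2,3,4,5,6,7,8}→3
  placing 0:b first → 6 extensions

6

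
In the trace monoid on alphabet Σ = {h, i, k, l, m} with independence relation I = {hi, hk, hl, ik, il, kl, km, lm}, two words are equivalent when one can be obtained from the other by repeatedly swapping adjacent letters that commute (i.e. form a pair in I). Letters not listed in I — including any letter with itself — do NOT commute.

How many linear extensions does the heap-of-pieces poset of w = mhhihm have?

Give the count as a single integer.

0(m) covers ∅
1(h) covers 0:m
2(h) covers 1:h
3(i) covers 0:m
4(h) covers 2:h
5(m) covers 3:i, 4:h
floor of heap: 0:m
completions by unplaced set U, small U first (add the entries for U minus each lowest piece of U):
  |U|=1: {5}:1
  |U|=2: {3,5}:1  {4,5}:1
  |U|=3: {2,4,5}:1  {3,4,5}:2
  |U|=4: {1,2,4,5}:1  {2,3,4,5}:3
  start at 0(m): 4

4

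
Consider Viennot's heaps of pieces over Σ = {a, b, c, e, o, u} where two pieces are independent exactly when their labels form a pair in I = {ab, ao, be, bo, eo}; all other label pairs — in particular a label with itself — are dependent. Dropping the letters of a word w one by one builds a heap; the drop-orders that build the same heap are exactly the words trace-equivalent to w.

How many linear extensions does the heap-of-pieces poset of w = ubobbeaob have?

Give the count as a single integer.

piece 0:u — minimal
piece 1:b rests on {0:u}
piece 2:o rests on {0:u}
piece 3:b rests on {1:b}
piece 4:b rests on {3:b}
piece 5:e rests on {0:u}
piece 6:a rests on {5:e}
piece 7:o rests on {2:o}
piece 8:b rests on {4:b}
minimal pieces: {0:u}
ways to finish when only these pieces remain (= sum over removing one remaining piece with nothing left below it):
  1 left: {6}→1  {7}→1  {8}→1
  2 left: {2,7}→1  {4,8}→1  {5,6}→1  {6,7}→2  {6,8}→2  {7,8}→2
  3 left: {2,6,7}→3  {2,7,8}→3  {3,4,8}→1  {4,6,8}→3  {4,7,8}→3  {5,6,7}→3  {5,6,8}→3  {6,7,8}→6
  4 left: {1,3,4,8}→1  {2,4,7,8}→6  {2,5,6,7}→6  {2,6,7,8}→12  {3,4,6,8}→4  {3,4,7,8}→4  {4,5,6,8}→6  {4,6,7,8}→12  {5,6,7,8}→12
  5 left: {1,3,4,6,8}→5  {1,3,4,7,8}→5  {2,3,4,7,8}→10  {2,4,6,7,8}→30  {2,5,6,7,8}→30  {3,4,5,6,8}→10  {3,4,6,7,8}→20  {4,5,6,7,8}→30
  6 left: {1,2,3,4,7,8}→15  {1,3,4,5,6,8}→15  {1,3,4,6,7,8}→30  {2,3,4,6,7,8}→60  {2,4,5,6,7,8}→90  {3,4,5,6,7,8}→60
  7 left: {1,2,3,4,6,7,8}→105  {1,3,4,5,6,7,8}→105  {2,3,4,5,6,7,8}→210
  placing 0:u first → 420 extensions

420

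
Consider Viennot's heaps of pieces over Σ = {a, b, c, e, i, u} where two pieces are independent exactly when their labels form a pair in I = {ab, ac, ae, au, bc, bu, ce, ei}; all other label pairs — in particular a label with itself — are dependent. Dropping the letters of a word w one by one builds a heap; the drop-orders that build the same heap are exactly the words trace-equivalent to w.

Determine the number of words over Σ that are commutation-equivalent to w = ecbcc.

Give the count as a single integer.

10

#0=e has no predecessor
#1=c has no predecessor
#2=b depends on [0:e]
#3=c depends on [1:c]
#4=c depends on [3:c]
sources: [0:e, 1:c]
N(rest) = Σ N(rest − s) over sources s of rest; N(one piece) = 1:
  size 1 → [2]=1  [4]=1
  size 2 → [0,2]=1  [2,4]=2  [3,4]=1
  size 3 → [0,2,4]=3  [1,3,4]=1  [2,3,4]=3
  first=0(e) contributes 4
  first=1(c) contributes 6
|[w]| = 10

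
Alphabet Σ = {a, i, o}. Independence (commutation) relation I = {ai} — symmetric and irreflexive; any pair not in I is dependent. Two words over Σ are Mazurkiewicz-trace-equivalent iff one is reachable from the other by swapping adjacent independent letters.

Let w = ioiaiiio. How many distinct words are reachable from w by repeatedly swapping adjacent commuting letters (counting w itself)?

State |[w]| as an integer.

5

0(i) covers ∅
1(o) covers 0:i
2(i) covers 1:o
3(a) covers 1:o
4(i) covers 2:i
5(i) covers 4:i
6(i) covers 5:i
7(o) covers 3:a, 6:i
floor of heap: 0:i
completions by unplaced set U, small U first (add the entries for U minus each lowest piece of U):
  |U|=1: {7}:1
  |U|=2: {3,7}:1  {6,7}:1
  |U|=3: {3,6,7}:2  {5,6,7}:1
  |U|=4: {3,5,6,7}:3  {4,5,6,7}:1
  |U|=5: {2,4,5,6,7}:1  {3,4,5,6,7}:4
  |U|=6: {2,3,4,5,6,7}:5
  start at 0(i): 5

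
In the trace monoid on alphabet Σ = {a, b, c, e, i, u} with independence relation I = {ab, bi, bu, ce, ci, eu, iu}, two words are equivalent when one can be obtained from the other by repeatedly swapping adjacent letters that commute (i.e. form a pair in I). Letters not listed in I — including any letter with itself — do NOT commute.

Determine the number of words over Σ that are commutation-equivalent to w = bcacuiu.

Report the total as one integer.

4

drop 0:b onto floor
drop 1:c onto {0:b}
drop 2:a onto {1:c}
drop 3:c onto {2:a}
drop 4:u onto {3:c}
drop 5:i onto {2:a}
drop 6:u onto {4:u}
ground layer = {0:b}
drop-orders for the pieces not yet dropped (sum over which currently-grounded one goes next):
  1 to go: {5} 1  {6} 1
  2 to go: {4,6} 1  {5,6} 2
  3 to go: {3,4,6} 1  {4,5,6} 3
  4 to go: {3,4,5,6} 4
  5 to go: {2,3,4,5,6} 4
  if 0:b drops first: 4 orders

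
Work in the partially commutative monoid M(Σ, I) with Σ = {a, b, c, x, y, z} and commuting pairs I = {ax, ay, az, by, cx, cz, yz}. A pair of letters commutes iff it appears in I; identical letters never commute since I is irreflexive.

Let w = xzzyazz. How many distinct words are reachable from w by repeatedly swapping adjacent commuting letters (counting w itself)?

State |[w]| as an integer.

35

#0=x has no predecessor
#1=z depends on [0:x]
#2=z depends on [1:z]
#3=y depends on [0:x]
#4=a has no predecessor
#5=z depends on [2:z]
#6=z depends on [5:z]
sources: [0:x, 4:a]
N(rest) = Σ N(rest − s) over sources s of rest; N(one piece) = 1:
  size 1 → [3]=1  [4]=1  [6]=1
  size 2 → [3,4]=2  [3,6]=2  [4,6]=2  [5,6]=1
  size 3 → [2,5,6]=1  [3,4,6]=6  [3,5,6]=3  [4,5,6]=3
  size 4 → [1,2,5,6]=1  [2,3,5,6]=4  [2,4,5,6]=4  [3,4,5,6]=12
  size 5 → [1,2,3,5,6]=5  [1,2,4,5,6]=5  [2,3,4,5,6]=20
  first=0(x) contributes 30
  first=4(a) contributes 5
|[w]| = 35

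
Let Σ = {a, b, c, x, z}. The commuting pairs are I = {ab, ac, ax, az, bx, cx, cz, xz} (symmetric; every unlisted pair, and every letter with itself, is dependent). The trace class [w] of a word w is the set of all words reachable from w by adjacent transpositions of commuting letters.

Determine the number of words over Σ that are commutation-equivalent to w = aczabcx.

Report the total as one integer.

piece 0:a — minimal
piece 1:c — minimal
piece 2:z — minimal
piece 3:a rests on {0:a}
piece 4:b rests on {1:c, 2:z}
piece 5:c rests on {4:b}
piece 6:x — minimal
minimal pieces: {0:a, 1:c, 2:z, 6:x}
ways to finish when only these pieces remain (= sum over removing one remaining piece with nothing left below it):
  1 left: {3}→1  {5}→1  {6}→1
  2 left: {0,3}→1  {3,5}→2  {3,6}→2  {4,5}→1  {5,6}→2
  3 left: {0,3,5}→3  {0,3,6}→3  {1,4,5}→1  {2,4,5}→1  {3,4,5}→3  {3,5,6}→6  {4,5,6}→3
  4 left: {0,3,4,5}→6  {0,3,5,6}→12  {1,2,4,5}→2  {1,3,4,5}→4  {1,4,5,6}→4  {2,3,4,5}→4  {2,4,5,6}→4  {3,4,5,6}→12
  5 left: {0,1,3,4,5}→10  {0,2,3,4,5}→10  {0,3,4,5,6}→30  {1,2,3,4,5}→10  {1,2,4,5,6}→10  {1,3,4,5,6}→20  {2,3,4,5,6}→20
  placing 0:a first → 60 extensions
  placing 1:c first → 60 extensions
  placing 2:z first → 60 extensions
  placing 6:x first → 30 extensions
total linear extensions = 210

210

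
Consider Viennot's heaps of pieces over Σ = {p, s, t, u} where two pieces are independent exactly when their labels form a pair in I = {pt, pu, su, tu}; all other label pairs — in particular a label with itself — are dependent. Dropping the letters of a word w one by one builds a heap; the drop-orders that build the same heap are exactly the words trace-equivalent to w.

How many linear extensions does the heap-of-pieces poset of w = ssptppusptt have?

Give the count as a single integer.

132

0(s) covers ∅
1(s) covers 0:s
2(p) covers 1:s
3(t) covers 1:s
4(p) covers 2:p
5(p) covers 4:p
6(u) covers ∅
7(s) covers 3:t, 5:p
8(p) covers 7:s
9(t) covers 7:s
10(t) covers 9:t
floor of heap: 0:s, 6:u
completions by unplaced set U, small U first (add the entries for U minus each lowest piece of U):
  |U|=1: {6}:1  {8}:1  {10}:1
  |U|=2: {6,8}:2  {6,10}:2  {8,10}:2  {9,10}:1
  |U|=3: {6,8,10}:6  {6,9,10}:3  {8,9,10}:3
  |U|=4: {6,8,9,10}:12  {7,8,9,10}:3
  |U|=5: {3,7,8,9,10}:3  {5,7,8,9,10}:3  {6,7,8,9,10}:15
  |U|=6: {3,5,7,8,9,10}:6  {3,6,7,8,9,10}:18  {4,5,7,8,9,10}:3  {5,6,7,8,9,10}:18
  |U|=7: {2,4,5,7,8,9,10}:3  {3,4,5,7,8,9,10}:9  {3,5,6,7,8,9,10}:42  {4,5,6,7,8,9,10}:21
  |U|=8: {2,3,4,5,7,8,9,10}:12  {2,4,5,6,7,8,9,10}:24  {3,4,5,6,7,8,9,10}:72
  |U|=9: {1,2,3,4,5,7,8,9,10}:12  {2,3,4,5,6,7,8,9,10}:108
  start at 0(s): 120
  start at 6(u): 12
sum over floor = 132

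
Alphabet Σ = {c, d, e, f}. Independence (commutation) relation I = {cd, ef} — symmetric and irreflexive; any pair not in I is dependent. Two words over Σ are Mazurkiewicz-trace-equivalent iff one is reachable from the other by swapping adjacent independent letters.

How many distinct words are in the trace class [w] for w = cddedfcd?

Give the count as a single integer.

6

piece 0:c — minimal
piece 1:d — minimal
piece 2:d rests on {1:d}
piece 3:e rests on {0:c, 2:d}
piece 4:d rests on {3:e}
piece 5:f rests on {4:d}
piece 6:c rests on {5:f}
piece 7:d rests on {5:f}
minimal pieces: {0:c, 1:d}
ways to finish when only these pieces remain (= sum over removing one remaining piece with nothing left below it):
  1 left: {6}→1  {7}→1
  2 left: {6,7}→2
  3 left: {5,6,7}→2
  4 left: {4,5,6,7}→2
  5 left: {3,4,5,6,7}→2
  6 left: {0,3,4,5,6,7}→2  {2,3,4,5,6,7}→2
  placing 0:c first → 2 extensions
  placing 1:d first → 4 extensions
total linear extensions = 6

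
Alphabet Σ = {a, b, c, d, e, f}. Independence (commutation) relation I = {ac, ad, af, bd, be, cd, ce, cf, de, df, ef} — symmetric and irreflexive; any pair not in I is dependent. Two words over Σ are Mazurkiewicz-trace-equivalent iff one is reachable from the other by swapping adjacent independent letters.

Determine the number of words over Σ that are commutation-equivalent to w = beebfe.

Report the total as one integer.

20

drop 0:b onto floor
drop 1:e onto floor
drop 2:e onto {1:e}
drop 3:b onto {0:b}
drop 4:f onto {3:b}
drop 5:e onto {2:e}
ground layer = {0:b, 1:e}
drop-orders for the pieces not yet dropped (sum over which currently-grounded one goes next):
  1 to go: {4} 1  {5} 1
  2 to go: {2,5} 1  {3,4} 1  {4,5} 2
  3 to go: {0,3,4} 1  {1,2,5} 1  {2,4,5} 3  {3,4,5} 3
  4 to go: {0,3,4,5} 4  {1,2,4,5} 4  {2,3,4,5} 6
  if 0:b drops first: 10 orders
  if 1:e drops first: 10 orders
heap linearizations: 20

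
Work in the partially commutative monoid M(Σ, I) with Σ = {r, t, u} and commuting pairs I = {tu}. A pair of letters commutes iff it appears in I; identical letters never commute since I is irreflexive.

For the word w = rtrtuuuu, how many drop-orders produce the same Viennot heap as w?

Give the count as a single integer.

5

#0=r has no predecessor
#1=t depends on [0:r]
#2=r depends on [1:t]
#3=t depends on [2:r]
#4=u depends on [2:r]
#5=u depends on [4:u]
#6=u depends on [5:u]
#7=u depends on [6:u]
sources: [0:r]
N(rest) = Σ N(rest − s) over sources s of rest; N(one piece) = 1:
  size 1 → [3]=1  [7]=1
  size 2 → [3,7]=2  [6,7]=1
  size 3 → [3,6,7]=3  [5,6,7]=1
  size 4 → [3,5,6,7]=4  [4,5,6,7]=1
  size 5 → [3,4,5,6,7]=5
  size 6 → [2,3,4,5,6,7]=5
  first=0(r) contributes 5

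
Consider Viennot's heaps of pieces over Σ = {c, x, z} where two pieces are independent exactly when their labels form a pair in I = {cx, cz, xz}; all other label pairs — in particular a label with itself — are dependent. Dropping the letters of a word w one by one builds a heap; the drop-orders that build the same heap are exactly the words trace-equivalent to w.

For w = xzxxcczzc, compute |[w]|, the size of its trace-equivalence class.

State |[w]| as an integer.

1680

piece 0:x — minimal
piece 1:z — minimal
piece 2:x rests on {0:x}
piece 3:x rests on {2:x}
piece 4:c — minimal
piece 5:c rests on {4:c}
piece 6:z rests on {1:z}
piece 7:z rests on {6:z}
piece 8:c rests on {5:c}
minimal pieces: {0:x, 1:z, 4:c}
ways to finish when only these pieces remain (= sum over removing one remaining piece with nothing left below it):
  1 left: {3}→1  {7}→1  {8}→1
  2 left: {2,3}→1  {3,7}→2  {3,8}→2  {5,8}→1  {6,7}→1  {7,8}→2
  3 left: {0,2,3}→1  {1,6,7}→1  {2,3,7}→3  {2,3,8}→3  {3,5,8}→3  {3,6,7}→3  {3,7,8}→6  {4,5,8}→1  {5,7,8}→3  {6,7,8}→3
  4 left: {0,2,3,7}→4  {0,2,3,8}→4  {1,3,6,7}→4  {1,6,7,8}→4  {2,3,5,8}→6  {2,3,6,7}→6  {2,3,7,8}→12  {3,4,5,8}→4  {3,5,7,8}→12  {3,6,7,8}→12  {4,5,7,8}→4  {5,6,7,8}→6
  5 left: {0,2,3,5,8}→10  {0,2,3,6,7}→10  {0,2,3,7,8}→20  {1,2,3,6,7}→10  {1,3,6,7,8}→20  {1,5,6,7,8}→10  {2,3,4,5,8}→10  {2,3,5,7,8}→30  {2,3,6,7,8}→30  {3,4,5,7,8}→20  {3,5,6,7,8}→30  {4,5,6,7,8}→10
  6 left: {0,1,2,3,6,7}→20  {0,2,3,4,5,8}→20  {0,2,3,5,7,8}→60  {0,2,3,6,7,8}→60  {1,2,3,6,7,8}→60  {1,3,5,6,7,8}→60  {1,4,5,6,7,8}→20  {2,3,4,5,7,8}→60  {2,3,5,6,7,8}→90  {3,4,5,6,7,8}→60
  7 left: {0,1,2,3,6,7,8}→140  {0,2,3,4,5,7,8}→140  {0,2,3,5,6,7,8}→210  {1,2,3,5,6,7,8}→210  {1,3,4,5,6,7,8}→140  {2,3,4,5,6,7,8}→210
  placing 0:x first → 560 extensions
  placing 1:z first → 560 extensions
  placing 4:c first → 560 extensions
total linear extensions = 1680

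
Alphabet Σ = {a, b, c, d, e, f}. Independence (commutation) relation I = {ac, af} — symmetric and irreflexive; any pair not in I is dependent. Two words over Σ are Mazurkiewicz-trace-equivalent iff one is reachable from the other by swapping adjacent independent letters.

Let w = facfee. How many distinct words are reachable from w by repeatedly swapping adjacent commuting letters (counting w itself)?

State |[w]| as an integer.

4

0(f) covers ∅
1(a) covers ∅
2(c) covers 0:f
3(f) covers 2:c
4(e) covers 1:a, 3:f
5(e) covers 4:e
floor of heap: 0:f, 1:a
completions by unplaced set U, small U first (add the entries for U minus each lowest piece of U):
  |U|=1: {5}:1
  |U|=2: {4,5}:1
  |U|=3: {1,4,5}:1  {3,4,5}:1
  |U|=4: {1,3,4,5}:2  {2,3,4,5}:1
  start at 0(f): 3
  start at 1(a): 1
sum over floor = 4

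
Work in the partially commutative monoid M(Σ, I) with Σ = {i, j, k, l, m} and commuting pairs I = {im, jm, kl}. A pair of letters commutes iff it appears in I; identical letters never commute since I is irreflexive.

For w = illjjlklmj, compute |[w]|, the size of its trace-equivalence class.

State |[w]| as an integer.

6

#0=i has no predecessor
#1=l depends on [0:i]
#2=l depends on [1:l]
#3=j depends on [2:l]
#4=j depends on [3:j]
#5=l depends on [4:j]
#6=k depends on [4:j]
#7=l depends on [5:l]
#8=m depends on [6:k, 7:l]
#9=j depends on [6:k, 7:l]
sources: [0:i]
N(rest) = Σ N(rest − s) over sources s of rest; N(one piece) = 1:
  size 1 → [8]=1  [9]=1
  size 2 → [8,9]=2
  size 3 → [6,8,9]=2  [7,8,9]=2
  size 4 → [5,7,8,9]=2  [6,7,8,9]=4
  size 5 → [5,6,7,8,9]=6
  size 6 → [4,5,6,7,8,9]=6
  size 7 → [3,4,5,6,7,8,9]=6
  size 8 → [2,3,4,5,6,7,8,9]=6
  first=0(i) contributes 6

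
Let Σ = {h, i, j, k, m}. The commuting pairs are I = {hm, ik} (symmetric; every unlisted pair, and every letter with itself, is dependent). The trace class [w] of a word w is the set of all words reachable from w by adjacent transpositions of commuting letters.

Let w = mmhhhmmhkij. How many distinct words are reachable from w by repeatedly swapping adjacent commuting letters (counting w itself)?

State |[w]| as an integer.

drop 0:m onto floor
drop 1:m onto {0:m}
drop 2:h onto floor
drop 3:h onto {2:h}
drop 4:h onto {3:h}
drop 5:m onto {1:m}
drop 6:m onto {5:m}
drop 7:h onto {4:h}
drop 8:k onto {6:m, 7:h}
drop 9:i onto {6:m, 7:h}
drop 10:j onto {8:k, 9:i}
ground layer = {0:m, 2:h}
drop-orders for the pieces not yet dropped (sum over which currently-grounded one goes next):
  1 to go: {10} 1
  2 to go: {8,10} 1  {9,10} 1
  3 to go: {8,9,10} 2
  4 to go: {6,8,9,10} 2  {7,8,9,10} 2
  5 to go: {4,7,8,9,10} 2  {5,6,8,9,10} 2  {6,7,8,9,10} 4
  6 to go: {1,5,6,8,9,10} 2  {3,4,7,8,9,10} 2  {4,6,7,8,9,10} 6  {5,6,7,8,9,10} 6
  7 to go: {0,1,5,6,8,9,10} 2  {1,5,6,7,8,9,10} 8  {2,3,4,7,8,9,10} 2  {3,4,6,7,8,9,10} 8  {4,5,6,7,8,9,10} 12
  8 to go: {0,1,5,6,7,8,9,10} 10  {1,4,5,6,7,8,9,10} 20  {2,3,4,6,7,8,9,10} 10  {3,4,5,6,7,8,9,10} 20
  9 to go: {0,1,4,5,6,7,8,9,10} 30  {1,3,4,5,6,7,8,9,10} 40  {2,3,4,5,6,7,8,9,10} 30
  if 0:m drops first: 70 orders
  if 2:h drops first: 70 orders
heap linearizations: 140

140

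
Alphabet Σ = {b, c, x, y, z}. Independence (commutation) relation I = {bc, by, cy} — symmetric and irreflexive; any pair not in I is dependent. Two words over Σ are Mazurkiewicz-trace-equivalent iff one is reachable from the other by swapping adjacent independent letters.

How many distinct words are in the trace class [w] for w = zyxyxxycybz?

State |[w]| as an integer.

piece 0:z — minimal
piece 1:y rests on {0:z}
piece 2:x rests on {1:y}
piece 3:y rests on {2:x}
piece 4:x rests on {3:y}
piece 5:x rests on {4:x}
piece 6:y rests on {5:x}
piece 7:c rests on {5:x}
piece 8:y rests on {6:y}
piece 9:b rests on {5:x}
piece 10:z rests on {7:c, 8:y, 9:b}
minimal pieces: {0:z}
ways to finish when only these pieces remain (= sum over removing one remaining piece with nothing left below it):
  1 left: {10}→1
  2 left: {7,10}→1  {8,10}→1  {9,10}→1
  3 left: {6,8,10}→1  {7,8,10}→2  {7,9,10}→2  {8,9,10}→2
  4 left: {6,7,8,10}→3  {6,8,9,10}→3  {7,8,9,10}→6
  5 left: {6,7,8,9,10}→12
  6 left: {5,6,7,8,9,10}→12
  7 left: {4,5,6,7,8,9,10}→12
  8 left: {3,4,5,6,7,8,9,10}→12
  9 left: {2,3,4,5,6,7,8,9,10}→12
  placing 0:z first → 12 extensions

12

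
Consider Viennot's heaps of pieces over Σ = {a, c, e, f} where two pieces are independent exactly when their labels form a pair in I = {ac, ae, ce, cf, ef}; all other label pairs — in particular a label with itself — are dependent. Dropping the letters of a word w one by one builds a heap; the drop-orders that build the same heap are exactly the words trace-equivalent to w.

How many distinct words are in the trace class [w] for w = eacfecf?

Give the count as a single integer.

#0=e has no predecessor
#1=a has no predecessor
#2=c has no predecessor
#3=f depends on [1:a]
#4=e depends on [0:e]
#5=c depends on [2:c]
#6=f depends on [3:f]
sources: [0:e, 1:a, 2:c]
N(rest) = Σ N(rest − s) over sources s of rest; N(one piece) = 1:
  size 1 → [4]=1  [5]=1  [6]=1
  size 2 → [0,4]=1  [2,5]=1  [3,6]=1  [4,5]=2  [4,6]=2  [5,6]=2
  size 3 → [0,4,5]=3  [0,4,6]=3  [1,3,6]=1  [2,4,5]=3  [2,5,6]=3  [3,4,6]=3  [3,5,6]=3  [4,5,6]=6
  size 4 → [0,2,4,5]=6  [0,3,4,6]=6  [0,4,5,6]=12  [1,3,4,6]=4  [1,3,5,6]=4  [2,3,5,6]=6  [2,4,5,6]=12  [3,4,5,6]=12
  size 5 → [0,1,3,4,6]=10  [0,2,4,5,6]=30  [0,3,4,5,6]=30  [1,2,3,5,6]=10  [1,3,4,5,6]=20  [2,3,4,5,6]=30
  first=0(e) contributes 60
  first=1(a) contributes 90
  first=2(c) contributes 60
|[w]| = 210

210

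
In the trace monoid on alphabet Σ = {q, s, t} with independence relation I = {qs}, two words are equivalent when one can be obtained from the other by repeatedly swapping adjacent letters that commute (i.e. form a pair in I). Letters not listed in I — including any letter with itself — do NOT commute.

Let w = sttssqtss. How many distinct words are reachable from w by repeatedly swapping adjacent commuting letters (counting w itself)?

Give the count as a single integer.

3

drop 0:s onto floor
drop 1:t onto {0:s}
drop 2:t onto {1:t}
drop 3:s onto {2:t}
drop 4:s onto {3:s}
drop 5:q onto {2:t}
drop 6:t onto {4:s, 5:q}
drop 7:s onto {6:t}
drop 8:s onto {7:s}
ground layer = {0:s}
drop-orders for the pieces not yet dropped (sum over which currently-grounded one goes next):
  1 to go: {8} 1
  2 to go: {7,8} 1
  3 to go: {6,7,8} 1
  4 to go: {4,6,7,8} 1  {5,6,7,8} 1
  5 to go: {3,4,6,7,8} 1  {4,5,6,7,8} 2
  6 to go: {3,4,5,6,7,8} 3
  7 to go: {2,3,4,5,6,7,8} 3
  if 0:s drops first: 3 orders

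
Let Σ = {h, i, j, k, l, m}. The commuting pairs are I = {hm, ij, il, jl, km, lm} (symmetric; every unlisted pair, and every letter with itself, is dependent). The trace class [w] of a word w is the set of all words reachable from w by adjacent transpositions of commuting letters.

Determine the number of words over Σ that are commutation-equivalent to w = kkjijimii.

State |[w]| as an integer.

#0=k has no predecessor
#1=k depends on [0:k]
#2=j depends on [1:k]
#3=i depends on [1:k]
#4=j depends on [2:j]
#5=i depends on [3:i]
#6=m depends on [4:j, 5:i]
#7=i depends on [6:m]
#8=i depends on [7:i]
sources: [0:k]
N(rest) = Σ N(rest − s) over sources s of rest; N(one piece) = 1:
  size 1 → [8]=1
  size 2 → [7,8]=1
  size 3 → [6,7,8]=1
  size 4 → [4,6,7,8]=1  [5,6,7,8]=1
  size 5 → [2,4,6,7,8]=1  [3,5,6,7,8]=1  [4,5,6,7,8]=2
  size 6 → [2,4,5,6,7,8]=3  [3,4,5,6,7,8]=3
  size 7 → [2,3,4,5,6,7,8]=6
  first=0(k) contributes 6

6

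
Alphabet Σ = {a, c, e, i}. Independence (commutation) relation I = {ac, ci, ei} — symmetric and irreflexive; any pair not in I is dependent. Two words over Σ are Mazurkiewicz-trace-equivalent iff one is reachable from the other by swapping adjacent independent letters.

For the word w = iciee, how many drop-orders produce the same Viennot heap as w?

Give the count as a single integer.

10

#0=i has no predecessor
#1=c has no predecessor
#2=i depends on [0:i]
#3=e depends on [1:c]
#4=e depends on [3:e]
sources: [0:i, 1:c]
N(rest) = Σ N(rest − s) over sources s of rest; N(one piece) = 1:
  size 1 → [2]=1  [4]=1
  size 2 → [0,2]=1  [2,4]=2  [3,4]=1
  size 3 → [0,2,4]=3  [1,3,4]=1  [2,3,4]=3
  first=0(i) contributes 4
  first=1(c) contributes 6
|[w]| = 10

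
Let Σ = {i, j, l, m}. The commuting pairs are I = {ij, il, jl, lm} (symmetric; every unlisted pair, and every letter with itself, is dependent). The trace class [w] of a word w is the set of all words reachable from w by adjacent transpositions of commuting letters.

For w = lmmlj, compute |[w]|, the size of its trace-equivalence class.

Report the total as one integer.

0(l) covers ∅
1(m) covers ∅
2(m) covers 1:m
3(l) covers 0:l
4(j) covers 2:m
floor of heap: 0:l, 1:m
completions by unplaced set U, small U first (add the entries for U minus each lowest piece of U):
  |U|=1: {3}:1  {4}:1
  |U|=2: {0,3}:1  {2,4}:1  {3,4}:2
  |U|=3: {0,3,4}:3  {1,2,4}:1  {2,3,4}:3
  start at 0(l): 4
  start at 1(m): 6
sum over floor = 10

10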